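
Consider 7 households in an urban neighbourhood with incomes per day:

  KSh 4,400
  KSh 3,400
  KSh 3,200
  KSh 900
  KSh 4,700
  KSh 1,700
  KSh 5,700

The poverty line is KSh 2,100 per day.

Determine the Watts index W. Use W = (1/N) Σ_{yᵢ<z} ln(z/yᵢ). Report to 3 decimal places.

0.151

Below the line: KSh 900, KSh 1,700 (q = 2 of N = 7).
Log shortfalls: ln(2100/900) = 0.8473; ln(2100/1700) = 0.2113.
W = 1.058607 / 7 = 0.151.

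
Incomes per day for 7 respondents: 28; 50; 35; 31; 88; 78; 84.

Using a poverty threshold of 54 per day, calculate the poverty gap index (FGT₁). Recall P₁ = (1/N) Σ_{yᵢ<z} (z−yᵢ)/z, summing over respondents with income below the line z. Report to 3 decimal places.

0.190

Poor units: 28, 31, 35, 50 (q = 4 of N = 7).
Relative gaps: (54−28)/54 = 0.4815; (54−31)/54 = 0.4259; (54−35)/54 = 0.3519; (54−50)/54 = 0.0741.
Σ = 1.333333. Dividing by the full population N = 7 gives P₁ = 0.190.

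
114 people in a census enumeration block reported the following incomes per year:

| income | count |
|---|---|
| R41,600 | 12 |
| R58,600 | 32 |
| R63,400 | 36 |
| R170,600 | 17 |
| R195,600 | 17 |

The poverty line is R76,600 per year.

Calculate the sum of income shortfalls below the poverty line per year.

R1,471,200

Poor units: 12×R41,600, 32×R58,600, 36×R63,400 (q = 80 of N = 114).
Individual gaps: 12×(76600−41600) = 420000; 32×(76600−58600) = 576000; 36×(76600−63400) = 475200.
Aggregate gap = R1,471,200.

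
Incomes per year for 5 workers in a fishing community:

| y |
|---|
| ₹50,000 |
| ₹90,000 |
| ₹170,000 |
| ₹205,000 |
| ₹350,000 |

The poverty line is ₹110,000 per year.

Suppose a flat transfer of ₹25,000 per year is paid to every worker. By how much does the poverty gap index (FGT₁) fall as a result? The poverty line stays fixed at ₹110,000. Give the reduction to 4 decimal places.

Before: below the line — ₹50,000, ₹90,000; poverty gap index (FGT₁) = 0.145455.
After the ₹25,000 transfer: below the line — ₹75,000; poverty gap index (FGT₁) = 0.063636.
Reduction = 0.145455 − 0.063636 = 0.0818.

0.0818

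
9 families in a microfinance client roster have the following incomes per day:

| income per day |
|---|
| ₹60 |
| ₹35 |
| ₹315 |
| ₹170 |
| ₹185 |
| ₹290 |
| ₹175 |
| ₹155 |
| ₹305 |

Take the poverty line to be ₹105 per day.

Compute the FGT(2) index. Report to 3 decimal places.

0.070

Below the line: ₹35, ₹60 (q = 2 of N = 9).
Relative gaps: (105−35)/105 = 0.6667; (105−60)/105 = 0.4286.
Squared: 0.4444; 0.1837.
Sum = 0.628118; P₂ = 0.628118 / 9 = 0.070.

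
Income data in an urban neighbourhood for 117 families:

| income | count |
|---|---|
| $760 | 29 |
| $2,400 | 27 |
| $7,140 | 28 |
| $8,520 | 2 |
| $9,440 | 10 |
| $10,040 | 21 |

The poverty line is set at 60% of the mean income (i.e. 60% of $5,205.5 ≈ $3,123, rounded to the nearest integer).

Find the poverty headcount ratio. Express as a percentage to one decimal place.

56 of the 117 families have income below $3,123.
H = 56/117 = 47.9%.

47.9%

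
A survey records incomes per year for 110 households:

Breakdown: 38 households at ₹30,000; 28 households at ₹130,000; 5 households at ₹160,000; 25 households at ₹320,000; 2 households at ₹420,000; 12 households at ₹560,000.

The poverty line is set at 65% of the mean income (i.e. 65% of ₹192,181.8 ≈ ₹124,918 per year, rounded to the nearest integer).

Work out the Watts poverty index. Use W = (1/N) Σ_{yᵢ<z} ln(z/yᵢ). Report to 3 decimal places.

Poor units: 38×₹30,000 (q = 38 of N = 110).
Log gaps: ln(124918/30000) = 1.4265 (×38).
W = 54.205485 / 110 = 0.493.

0.493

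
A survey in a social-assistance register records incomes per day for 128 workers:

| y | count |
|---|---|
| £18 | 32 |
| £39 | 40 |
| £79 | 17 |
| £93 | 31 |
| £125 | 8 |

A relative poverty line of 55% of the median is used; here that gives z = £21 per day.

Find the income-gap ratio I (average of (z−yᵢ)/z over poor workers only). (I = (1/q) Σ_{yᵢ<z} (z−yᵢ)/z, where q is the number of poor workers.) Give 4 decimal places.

0.1429

Incomes under z: 32×£18 (q = 32 of N = 128).
Relative gaps: 0.1429 (×32); sum = 4.571429.
The income-gap ratio divides by q (the poor only): 4.571429 / 32 = 0.1429.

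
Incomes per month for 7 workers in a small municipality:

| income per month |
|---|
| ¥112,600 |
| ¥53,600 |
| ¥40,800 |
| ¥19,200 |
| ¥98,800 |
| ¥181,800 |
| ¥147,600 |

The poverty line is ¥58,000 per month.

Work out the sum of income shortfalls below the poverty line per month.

¥60,400

Incomes under z: ¥19,200, ¥40,800, ¥53,600 (q = 3 of N = 7).
Individual gaps: 58000−19200 = 38800; 58000−40800 = 17200; 58000−53600 = 4400.
Aggregate gap = ¥60,400.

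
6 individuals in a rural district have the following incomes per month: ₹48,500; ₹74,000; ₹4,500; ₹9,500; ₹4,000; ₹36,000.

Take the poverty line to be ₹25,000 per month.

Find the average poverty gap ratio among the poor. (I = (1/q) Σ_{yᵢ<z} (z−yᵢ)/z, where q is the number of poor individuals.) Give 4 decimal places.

Below z: ₹4,000, ₹4,500, ₹9,500 (q = 3 of N = 6).
Shortfall ratios (z−y)/z: 0.8400, 0.8200, 0.6200; sum = 2.280000.
The income-gap ratio divides by q (the poor only): 2.280000 / 3 = 0.7600.

0.7600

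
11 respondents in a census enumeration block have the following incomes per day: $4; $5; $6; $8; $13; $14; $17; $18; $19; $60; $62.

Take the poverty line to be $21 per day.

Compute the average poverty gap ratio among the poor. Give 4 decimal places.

Below the line: $4, $5, $6, $8, $13, $14, $17, $18, $19 (q = 9 of N = 11).
Relative gaps: 0.8095, 0.7619, 0.7143, 0.6190, 0.3810, 0.3333, 0.1905, 0.1429, 0.0952; sum = 4.047619.
The income-gap ratio divides by q (the poor only): 4.047619 / 9 = 0.4497.

0.4497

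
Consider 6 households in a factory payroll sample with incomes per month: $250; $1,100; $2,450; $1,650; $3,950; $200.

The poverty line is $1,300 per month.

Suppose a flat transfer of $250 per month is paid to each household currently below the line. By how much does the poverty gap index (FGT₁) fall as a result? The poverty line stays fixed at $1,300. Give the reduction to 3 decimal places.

Before: below the line — $200, $250, $1,100; poverty gap index (FGT₁) = 0.30128.
After the $250 transfer: below the line — $450, $500; poverty gap index (FGT₁) = 0.21154.
Reduction = 0.30128 − 0.21154 = 0.090.

0.090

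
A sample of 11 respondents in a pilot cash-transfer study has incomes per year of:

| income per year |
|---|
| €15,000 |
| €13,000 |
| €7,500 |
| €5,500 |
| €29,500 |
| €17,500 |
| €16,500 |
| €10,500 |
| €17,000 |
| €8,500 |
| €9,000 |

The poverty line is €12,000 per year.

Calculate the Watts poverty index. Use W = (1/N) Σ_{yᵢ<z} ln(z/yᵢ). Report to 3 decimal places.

Below the line: €5,500, €7,500, €8,500, €9,000, €10,500 (q = 5 of N = 11).
Log gaps: ln(12000/5500) = 0.7802; ln(12000/7500) = 0.4700; ln(12000/8500) = 0.3448; ln(12000/9000) = 0.2877; ln(12000/10500) = 0.1335.
W = 2.016216 / 11 = 0.183.

0.183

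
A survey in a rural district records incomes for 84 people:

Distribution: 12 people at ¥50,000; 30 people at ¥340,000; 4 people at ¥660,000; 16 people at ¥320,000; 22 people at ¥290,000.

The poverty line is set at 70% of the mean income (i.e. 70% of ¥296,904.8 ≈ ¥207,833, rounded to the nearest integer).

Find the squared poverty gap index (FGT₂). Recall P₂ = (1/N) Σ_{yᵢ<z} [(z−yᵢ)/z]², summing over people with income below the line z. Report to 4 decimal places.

0.0824

Poor units: 12×¥50,000 (q = 12 of N = 84).
Normalized shortfalls: (207833−50000)/207833 = 0.7594 (×12).
Squared: 0.5767 (×12).
Sum = 6.920665; P₂ = 6.920665 / 84 = 0.0824.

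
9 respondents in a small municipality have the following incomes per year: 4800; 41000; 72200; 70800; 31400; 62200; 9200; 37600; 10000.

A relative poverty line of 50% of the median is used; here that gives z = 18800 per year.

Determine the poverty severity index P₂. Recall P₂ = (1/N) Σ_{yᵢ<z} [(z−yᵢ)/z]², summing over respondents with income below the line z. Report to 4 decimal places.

Below z: 4800, 9200, 10000 (q = 3 of N = 9).
Gap ratios (z−y)/z: (18800−4800)/18800 = 0.7447; (18800−9200)/18800 = 0.5106; (18800−10000)/18800 = 0.4681.
Squared: 0.5545; 0.2608; 0.2191.
Sum = 1.034405; P₂ = 1.034405 / 9 = 0.1149.

0.1149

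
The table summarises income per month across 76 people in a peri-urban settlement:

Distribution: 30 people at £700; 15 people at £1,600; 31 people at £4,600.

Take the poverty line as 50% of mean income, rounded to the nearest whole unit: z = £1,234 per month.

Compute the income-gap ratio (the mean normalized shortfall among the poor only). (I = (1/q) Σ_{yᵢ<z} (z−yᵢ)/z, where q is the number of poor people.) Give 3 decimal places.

Incomes under z: 30×£700 (q = 30 of N = 76).
Relative gaps: 0.4327 (×30); sum = 12.982172.
The income-gap ratio divides by q (the poor only): 12.982172 / 30 = 0.433.

0.433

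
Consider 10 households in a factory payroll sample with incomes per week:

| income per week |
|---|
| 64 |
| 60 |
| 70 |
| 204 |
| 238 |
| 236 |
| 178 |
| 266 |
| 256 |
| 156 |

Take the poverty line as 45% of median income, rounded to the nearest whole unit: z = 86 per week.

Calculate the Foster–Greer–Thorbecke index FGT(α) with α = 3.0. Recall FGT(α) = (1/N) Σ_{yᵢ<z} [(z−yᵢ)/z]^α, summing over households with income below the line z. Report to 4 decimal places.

0.0051

Poor units: 60, 64, 70 (q = 3 of N = 10).
Gap ratios (z−y)/z: (86−60)/86 = 0.3023; (86−64)/86 = 0.2558; (86−70)/86 = 0.1860.
Raised to α = 3.0: 0.02763; 0.01674; 0.00644.
Sum = 0.050813; FGT(3.0) = 0.050813 / 10 = 0.0051.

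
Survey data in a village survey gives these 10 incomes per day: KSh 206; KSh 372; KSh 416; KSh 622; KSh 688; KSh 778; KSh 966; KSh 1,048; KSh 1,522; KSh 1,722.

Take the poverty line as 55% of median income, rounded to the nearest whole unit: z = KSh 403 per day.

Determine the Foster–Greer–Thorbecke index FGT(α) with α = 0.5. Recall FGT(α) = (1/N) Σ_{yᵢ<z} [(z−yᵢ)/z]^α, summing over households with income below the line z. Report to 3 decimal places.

0.098

Poor units: KSh 206, KSh 372 (q = 2 of N = 10).
Gap ratios (z−y)/z: (403−206)/403 = 0.4888; (403−372)/403 = 0.0769.
Raised to α = 0.5: 0.69917; 0.27735.
Sum = 0.976517; FGT(0.5) = 0.976517 / 10 = 0.098.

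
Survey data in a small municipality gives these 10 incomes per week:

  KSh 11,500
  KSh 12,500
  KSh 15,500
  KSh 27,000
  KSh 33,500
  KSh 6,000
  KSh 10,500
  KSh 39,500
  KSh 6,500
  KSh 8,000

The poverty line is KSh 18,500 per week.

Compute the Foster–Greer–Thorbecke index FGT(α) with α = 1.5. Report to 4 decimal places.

0.2273

Poor units: KSh 6,000, KSh 6,500, KSh 8,000, KSh 10,500, KSh 11,500, KSh 12,500, KSh 15,500 (q = 7 of N = 10).
Shortfall ratios: (18500−6000)/18500 = 0.6757; (18500−6500)/18500 = 0.6486; (18500−8000)/18500 = 0.5676; (18500−10500)/18500 = 0.4324; (18500−11500)/18500 = 0.3784; (18500−12500)/18500 = 0.3243; (18500−15500)/18500 = 0.1622.
Raised to α = 1.5: 0.55540; 0.52241; 0.42759; 0.28437; 0.23275; 0.18470; 0.06530.
Sum = 2.272523; FGT(1.5) = 2.272523 / 10 = 0.2273.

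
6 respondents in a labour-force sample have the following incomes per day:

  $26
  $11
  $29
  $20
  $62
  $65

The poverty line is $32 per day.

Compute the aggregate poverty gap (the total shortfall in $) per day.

$42

Poor units: $11, $20, $26, $29 (q = 4 of N = 6).
Individual gaps: 32−11 = 21; 32−20 = 12; 32−26 = 6; 32−29 = 3.
Aggregate gap = $42.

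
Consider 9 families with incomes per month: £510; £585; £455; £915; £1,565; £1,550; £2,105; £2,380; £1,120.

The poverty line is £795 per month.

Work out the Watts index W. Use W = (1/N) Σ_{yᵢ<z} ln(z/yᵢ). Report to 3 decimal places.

0.145

Poor units: £455, £510, £585 (q = 3 of N = 9).
Log shortfalls: ln(795/455) = 0.5580; ln(795/510) = 0.4439; ln(795/585) = 0.3067.
W = 1.308706 / 9 = 0.145.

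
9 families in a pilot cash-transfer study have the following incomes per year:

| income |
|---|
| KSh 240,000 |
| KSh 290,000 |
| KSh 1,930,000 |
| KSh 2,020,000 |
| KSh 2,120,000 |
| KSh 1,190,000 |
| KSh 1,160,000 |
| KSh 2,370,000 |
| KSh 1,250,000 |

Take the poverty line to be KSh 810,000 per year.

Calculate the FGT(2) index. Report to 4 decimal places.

Below the line: KSh 240,000, KSh 290,000 (q = 2 of N = 9).
Shortfall ratios: (810000−240000)/810000 = 0.7037; (810000−290000)/810000 = 0.6420.
Squared: 0.4952; 0.4121.
Sum = 0.907331; P₂ = 0.907331 / 9 = 0.1008.

0.1008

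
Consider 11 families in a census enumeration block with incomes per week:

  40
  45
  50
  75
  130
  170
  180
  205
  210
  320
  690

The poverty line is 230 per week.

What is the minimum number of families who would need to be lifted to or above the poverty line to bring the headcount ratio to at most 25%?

9 of the 11 families are poor, so H = 9/11 = 0.818.
A headcount ratio of at most 25% allows at most ⌊0.25 × 11⌋ = 2 poor families.
So at least 9 − 2 = 7 must be lifted.

7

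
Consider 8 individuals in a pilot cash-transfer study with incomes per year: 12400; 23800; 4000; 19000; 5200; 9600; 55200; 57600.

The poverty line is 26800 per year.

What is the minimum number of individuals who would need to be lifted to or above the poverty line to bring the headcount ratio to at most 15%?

6 of the 8 individuals are poor, so H = 6/8 = 0.750.
A headcount ratio of at most 15% allows at most ⌊0.15 × 8⌋ = 1 poor individuals.
So at least 6 − 1 = 5 must be lifted.

5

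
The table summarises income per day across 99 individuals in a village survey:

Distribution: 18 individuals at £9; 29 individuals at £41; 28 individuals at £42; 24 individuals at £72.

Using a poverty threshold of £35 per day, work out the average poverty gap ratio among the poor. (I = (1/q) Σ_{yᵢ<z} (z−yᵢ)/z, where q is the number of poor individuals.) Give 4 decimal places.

0.7429

Below the line: 18×£9 (q = 18 of N = 99).
Relative gaps: 0.7429 (×18); sum = 13.371429.
I averages over the q = 18 poor units only: 13.371429 / 18 = 0.7429.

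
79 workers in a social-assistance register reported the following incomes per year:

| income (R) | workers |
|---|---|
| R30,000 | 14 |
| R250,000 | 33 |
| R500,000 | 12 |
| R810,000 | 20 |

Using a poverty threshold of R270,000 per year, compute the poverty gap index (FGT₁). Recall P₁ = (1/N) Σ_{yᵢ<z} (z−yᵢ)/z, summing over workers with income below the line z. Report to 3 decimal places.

0.188

Incomes under z: 14×R30,000, 33×R250,000 (q = 47 of N = 79).
Shortfall ratios: (270000−30000)/270000 = 0.8889 (×14); (270000−250000)/270000 = 0.0741 (×33).
Sum of shortfalls = 14.888889; P₁ averages over all N: 14.888889 / 79 = 0.188.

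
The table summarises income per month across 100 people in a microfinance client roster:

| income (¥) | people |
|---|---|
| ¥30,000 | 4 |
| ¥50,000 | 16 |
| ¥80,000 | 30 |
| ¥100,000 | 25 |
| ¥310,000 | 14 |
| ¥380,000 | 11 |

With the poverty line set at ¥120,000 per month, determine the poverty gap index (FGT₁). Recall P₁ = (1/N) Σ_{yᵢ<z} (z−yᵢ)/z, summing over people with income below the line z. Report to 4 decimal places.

Incomes under z: 4×¥30,000, 16×¥50,000, 30×¥80,000, 25×¥100,000 (q = 75 of N = 100).
Relative gaps: (120000−30000)/120000 = 0.7500 (×4); (120000−50000)/120000 = 0.5833 (×16); (120000−80000)/120000 = 0.3333 (×30); (120000−100000)/120000 = 0.1667 (×25).
Σ = 26.500000. Dividing by the full population N = 100 gives P₁ = 0.2650.

0.2650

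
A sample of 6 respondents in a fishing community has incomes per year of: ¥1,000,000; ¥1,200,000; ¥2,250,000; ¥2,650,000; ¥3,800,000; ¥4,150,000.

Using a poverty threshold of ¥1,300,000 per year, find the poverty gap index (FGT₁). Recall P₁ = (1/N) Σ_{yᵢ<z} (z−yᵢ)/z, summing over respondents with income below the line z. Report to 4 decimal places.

Below the line: ¥1,000,000, ¥1,200,000 (q = 2 of N = 6).
Gap ratios (z−y)/z: (1300000−1000000)/1300000 = 0.2308; (1300000−1200000)/1300000 = 0.0769.
Sum of shortfalls = 0.307692; P₁ averages over all N: 0.307692 / 6 = 0.0513.

0.0513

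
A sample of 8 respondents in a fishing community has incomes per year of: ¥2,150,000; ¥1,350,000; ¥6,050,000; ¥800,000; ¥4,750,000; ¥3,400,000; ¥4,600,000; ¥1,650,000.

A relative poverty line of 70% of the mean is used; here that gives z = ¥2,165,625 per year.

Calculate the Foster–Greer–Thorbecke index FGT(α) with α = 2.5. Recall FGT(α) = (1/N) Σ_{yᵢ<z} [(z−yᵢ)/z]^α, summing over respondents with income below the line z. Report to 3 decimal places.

0.054

Below the line: ¥800,000, ¥1,350,000, ¥1,650,000, ¥2,150,000 (q = 4 of N = 8).
Gap ratios (z−y)/z: (2165625−800000)/2165625 = 0.6306; (2165625−1350000)/2165625 = 0.3766; (2165625−1650000)/2165625 = 0.2381; (2165625−2150000)/2165625 = 0.0072.
Raised to α = 2.5: 0.31577; 0.08705; 0.02766; 0.00000.
Sum = 0.430486; FGT(2.5) = 0.430486 / 8 = 0.054.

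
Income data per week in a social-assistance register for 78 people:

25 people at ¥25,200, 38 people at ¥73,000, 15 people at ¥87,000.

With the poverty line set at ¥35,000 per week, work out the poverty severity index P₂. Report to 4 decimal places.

Poor units: 25×¥25,200 (q = 25 of N = 78).
Gap ratios (z−y)/z: (35000−25200)/35000 = 0.2800 (×25).
Squared: 0.0784 (×25).
Sum = 1.960000; P₂ = 1.960000 / 78 = 0.0251.

0.0251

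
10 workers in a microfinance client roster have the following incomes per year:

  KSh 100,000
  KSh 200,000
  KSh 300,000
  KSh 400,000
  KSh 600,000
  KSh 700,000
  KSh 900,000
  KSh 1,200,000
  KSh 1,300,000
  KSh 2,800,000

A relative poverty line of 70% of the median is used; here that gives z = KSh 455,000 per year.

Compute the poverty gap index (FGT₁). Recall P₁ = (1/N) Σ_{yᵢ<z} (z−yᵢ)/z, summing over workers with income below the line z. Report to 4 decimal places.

0.1802

Incomes under z: KSh 100,000, KSh 200,000, KSh 300,000, KSh 400,000 (q = 4 of N = 10).
Relative gaps: (455000−100000)/455000 = 0.7802; (455000−200000)/455000 = 0.5604; (455000−300000)/455000 = 0.3407; (455000−400000)/455000 = 0.1209.
Sum of shortfalls = 1.802198; P₁ averages over all N: 1.802198 / 10 = 0.1802.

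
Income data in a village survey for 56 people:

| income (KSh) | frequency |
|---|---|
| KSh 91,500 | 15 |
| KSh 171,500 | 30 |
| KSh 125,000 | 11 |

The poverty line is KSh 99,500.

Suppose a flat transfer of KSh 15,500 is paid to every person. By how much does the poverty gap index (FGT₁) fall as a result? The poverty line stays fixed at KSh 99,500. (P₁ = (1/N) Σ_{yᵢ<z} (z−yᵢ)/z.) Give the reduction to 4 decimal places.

Before: below the line — 15×KSh 91,500; poverty gap index (FGT₁) = 0.021536.
After the KSh 15,500 transfer: below the line — none; poverty gap index (FGT₁) = 0.000000.
Reduction = 0.021536 − 0.000000 = 0.0215.

0.0215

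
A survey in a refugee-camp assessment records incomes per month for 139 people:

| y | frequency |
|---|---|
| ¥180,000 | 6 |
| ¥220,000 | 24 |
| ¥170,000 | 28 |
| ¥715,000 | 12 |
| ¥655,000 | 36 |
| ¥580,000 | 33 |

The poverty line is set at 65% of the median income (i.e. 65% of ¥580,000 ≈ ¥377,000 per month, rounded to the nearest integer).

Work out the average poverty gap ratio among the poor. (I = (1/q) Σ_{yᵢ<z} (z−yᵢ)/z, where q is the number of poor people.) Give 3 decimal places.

Below the line: 28×¥170,000, 6×¥180,000, 24×¥220,000 (q = 58 of N = 139).
Relative gaps: 0.5491 (×28), 0.5225 (×6), 0.4164 (×24); sum = 28.503979.
The income-gap ratio divides by q (the poor only): 28.503979 / 58 = 0.491.

0.491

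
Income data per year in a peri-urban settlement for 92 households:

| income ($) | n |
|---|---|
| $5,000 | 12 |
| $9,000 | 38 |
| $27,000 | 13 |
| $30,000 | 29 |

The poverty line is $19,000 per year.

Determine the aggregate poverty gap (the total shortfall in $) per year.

Below the line: 12×$5,000, 38×$9,000 (q = 50 of N = 92).
Individual gaps: 12×(19000−5000) = 168000; 38×(19000−9000) = 380000.
Aggregate gap = $548,000.

$548,000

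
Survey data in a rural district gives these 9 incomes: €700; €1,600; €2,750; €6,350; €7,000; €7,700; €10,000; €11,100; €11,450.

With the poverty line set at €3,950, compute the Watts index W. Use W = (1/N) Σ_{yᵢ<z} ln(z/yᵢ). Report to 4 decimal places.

Below z: €700, €1,600, €2,750 (q = 3 of N = 9).
Log gaps: ln(3950/700) = 1.7304; ln(3950/1600) = 0.9037; ln(3950/2750) = 0.3621.
W = 2.996217 / 9 = 0.3329.

0.3329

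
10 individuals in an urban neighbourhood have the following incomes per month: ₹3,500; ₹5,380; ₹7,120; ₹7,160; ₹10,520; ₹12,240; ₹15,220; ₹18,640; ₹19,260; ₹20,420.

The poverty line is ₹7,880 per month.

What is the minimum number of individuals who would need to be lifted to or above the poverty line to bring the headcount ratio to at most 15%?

Currently q = 4 of N = 10 are below the line (H = 0.400).
A headcount ratio of at most 15% allows at most ⌊0.15 × 10⌋ = 1 poor individuals.
So at least 4 − 1 = 3 must be lifted.

3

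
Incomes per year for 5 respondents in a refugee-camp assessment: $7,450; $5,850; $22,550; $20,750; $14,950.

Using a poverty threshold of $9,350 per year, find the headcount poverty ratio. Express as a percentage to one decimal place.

2 of the 5 respondents have income below $9,350.
H = 2/5 = 40.0%.

40.0%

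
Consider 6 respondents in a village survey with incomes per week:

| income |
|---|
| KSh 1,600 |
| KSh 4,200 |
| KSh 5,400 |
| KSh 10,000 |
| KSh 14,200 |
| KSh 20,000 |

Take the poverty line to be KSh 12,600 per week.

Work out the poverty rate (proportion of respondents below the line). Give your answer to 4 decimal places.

4 of the 6 respondents have income below KSh 12,600.
H = 4/6 = 0.6667.

0.6667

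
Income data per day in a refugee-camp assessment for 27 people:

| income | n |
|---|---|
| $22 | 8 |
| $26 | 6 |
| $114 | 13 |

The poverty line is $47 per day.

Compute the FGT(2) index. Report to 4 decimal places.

0.1282

Below the line: 8×$22, 6×$26 (q = 14 of N = 27).
Normalized shortfalls: (47−22)/47 = 0.5319 (×8); (47−26)/47 = 0.4468 (×6).
Squared: 0.2829 (×8); 0.1996 (×6).
Sum = 3.461295; P₂ = 3.461295 / 27 = 0.1282.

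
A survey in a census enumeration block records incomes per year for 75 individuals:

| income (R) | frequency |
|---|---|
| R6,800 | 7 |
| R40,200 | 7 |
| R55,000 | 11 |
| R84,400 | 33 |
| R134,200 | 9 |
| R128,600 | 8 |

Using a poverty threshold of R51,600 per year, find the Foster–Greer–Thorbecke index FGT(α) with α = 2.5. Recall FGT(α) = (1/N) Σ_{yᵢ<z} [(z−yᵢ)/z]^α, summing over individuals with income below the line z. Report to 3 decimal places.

Below z: 7×R6,800, 7×R40,200 (q = 14 of N = 75).
Normalized shortfalls: (51600−6800)/51600 = 0.8682 (×7); (51600−40200)/51600 = 0.2209 (×7).
Raised to α = 2.5: 0.70238 (×7); 0.02294 (×7).
Sum = 5.077241; FGT(2.5) = 5.077241 / 75 = 0.068.

0.068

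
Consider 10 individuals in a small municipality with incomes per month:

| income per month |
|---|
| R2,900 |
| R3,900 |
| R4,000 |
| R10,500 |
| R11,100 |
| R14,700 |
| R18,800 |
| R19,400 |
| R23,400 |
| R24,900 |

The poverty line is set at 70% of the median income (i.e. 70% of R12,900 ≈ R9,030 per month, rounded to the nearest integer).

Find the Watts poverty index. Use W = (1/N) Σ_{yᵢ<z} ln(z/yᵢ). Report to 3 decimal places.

Poor units: R2,900, R3,900, R4,000 (q = 3 of N = 10).
Log gaps: ln(9030/2900) = 1.1358; ln(9030/3900) = 0.8396; ln(9030/4000) = 0.8143.
W = 2.789675 / 10 = 0.279.

0.279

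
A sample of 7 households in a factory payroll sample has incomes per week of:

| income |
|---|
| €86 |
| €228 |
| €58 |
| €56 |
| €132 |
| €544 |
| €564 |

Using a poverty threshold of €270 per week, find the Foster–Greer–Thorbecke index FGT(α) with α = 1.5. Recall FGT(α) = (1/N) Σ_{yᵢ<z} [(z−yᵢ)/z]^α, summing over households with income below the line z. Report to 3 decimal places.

0.342

Poor units: €56, €58, €86, €132, €228 (q = 5 of N = 7).
Normalized shortfalls: (270−56)/270 = 0.7926; (270−58)/270 = 0.7852; (270−86)/270 = 0.6815; (270−132)/270 = 0.5111; (270−228)/270 = 0.1556.
Raised to α = 1.5: 0.70563; 0.69576; 0.56258; 0.36540; 0.06135.
Sum = 2.390716; FGT(1.5) = 2.390716 / 7 = 0.342.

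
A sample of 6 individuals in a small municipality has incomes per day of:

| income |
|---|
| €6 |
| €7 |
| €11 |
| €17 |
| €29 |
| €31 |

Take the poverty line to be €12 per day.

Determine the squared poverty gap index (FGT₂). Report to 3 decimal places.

Poor units: €6, €7, €11 (q = 3 of N = 6).
Shortfall ratios: (12−6)/12 = 0.5000; (12−7)/12 = 0.4167; (12−11)/12 = 0.0833.
Squared: 0.2500; 0.1736; 0.0069.
Sum = 0.430556; P₂ = 0.430556 / 6 = 0.072.

0.072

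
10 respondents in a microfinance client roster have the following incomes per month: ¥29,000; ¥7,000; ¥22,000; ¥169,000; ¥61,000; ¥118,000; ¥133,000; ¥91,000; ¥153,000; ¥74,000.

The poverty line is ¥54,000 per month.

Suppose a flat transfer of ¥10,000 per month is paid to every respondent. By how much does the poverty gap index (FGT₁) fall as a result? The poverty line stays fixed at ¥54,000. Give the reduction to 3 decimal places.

Before: below the line — ¥7,000, ¥22,000, ¥29,000; poverty gap index (FGT₁) = 0.19259.
After the ¥10,000 transfer: below the line — ¥17,000, ¥32,000, ¥39,000; poverty gap index (FGT₁) = 0.13704.
Reduction = 0.19259 − 0.13704 = 0.056.

0.056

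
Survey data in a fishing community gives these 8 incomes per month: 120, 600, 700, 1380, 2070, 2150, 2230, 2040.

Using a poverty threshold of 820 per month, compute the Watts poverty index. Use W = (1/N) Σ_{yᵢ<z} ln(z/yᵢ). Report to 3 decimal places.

Incomes under z: 120, 600, 700 (q = 3 of N = 8).
ln(z/y) terms: ln(820/120) = 1.9218; ln(820/600) = 0.3124; ln(820/700) = 0.1582.
W = 2.392411 / 8 = 0.299.

0.299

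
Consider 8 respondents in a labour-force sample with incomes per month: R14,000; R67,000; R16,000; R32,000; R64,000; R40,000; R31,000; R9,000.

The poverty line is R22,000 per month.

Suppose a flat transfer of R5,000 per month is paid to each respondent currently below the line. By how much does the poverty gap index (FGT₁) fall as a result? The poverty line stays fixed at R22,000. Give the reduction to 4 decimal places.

0.0852

Before: below the line — R9,000, R14,000, R16,000; poverty gap index (FGT₁) = 0.153409.
After the R5,000 transfer: below the line — R14,000, R19,000, R21,000; poverty gap index (FGT₁) = 0.068182.
Reduction = 0.153409 − 0.068182 = 0.0852.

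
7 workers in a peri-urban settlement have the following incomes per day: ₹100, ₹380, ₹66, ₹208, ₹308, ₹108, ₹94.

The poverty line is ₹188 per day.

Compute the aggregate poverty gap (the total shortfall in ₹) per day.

Incomes under z: ₹66, ₹94, ₹100, ₹108 (q = 4 of N = 7).
Individual gaps: 188−66 = 122; 188−94 = 94; 188−100 = 88; 188−108 = 80.
Aggregate gap = ₹384.

₹384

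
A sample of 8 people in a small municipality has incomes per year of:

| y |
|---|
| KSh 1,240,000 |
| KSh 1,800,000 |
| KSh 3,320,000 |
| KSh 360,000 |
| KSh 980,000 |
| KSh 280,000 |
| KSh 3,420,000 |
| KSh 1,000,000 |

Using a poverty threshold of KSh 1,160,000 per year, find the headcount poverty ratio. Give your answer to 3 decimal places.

0.500

4 of the 8 people have income below KSh 1,160,000.
H = 4/8 = 0.500.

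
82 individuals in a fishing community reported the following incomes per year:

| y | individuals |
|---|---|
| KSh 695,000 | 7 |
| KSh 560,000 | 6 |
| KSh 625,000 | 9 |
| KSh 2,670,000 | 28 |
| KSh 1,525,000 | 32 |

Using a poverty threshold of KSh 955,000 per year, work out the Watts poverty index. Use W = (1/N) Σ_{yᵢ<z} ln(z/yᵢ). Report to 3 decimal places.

Below z: 6×KSh 560,000, 9×KSh 625,000, 7×KSh 695,000 (q = 22 of N = 82).
Log shortfalls: ln(955000/560000) = 0.5338 (×6); ln(955000/625000) = 0.4240 (×9); ln(955000/695000) = 0.3178 (×7).
W = 9.242881 / 82 = 0.113.

0.113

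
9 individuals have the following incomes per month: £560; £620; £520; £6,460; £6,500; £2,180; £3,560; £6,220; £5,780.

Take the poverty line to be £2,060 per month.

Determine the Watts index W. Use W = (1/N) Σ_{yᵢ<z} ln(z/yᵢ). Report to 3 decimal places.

0.431

Below the line: £520, £560, £620 (q = 3 of N = 9).
ln(z/y) terms: ln(2060/520) = 1.3766; ln(2060/560) = 1.3025; ln(2060/620) = 1.2007.
W = 3.879899 / 9 = 0.431.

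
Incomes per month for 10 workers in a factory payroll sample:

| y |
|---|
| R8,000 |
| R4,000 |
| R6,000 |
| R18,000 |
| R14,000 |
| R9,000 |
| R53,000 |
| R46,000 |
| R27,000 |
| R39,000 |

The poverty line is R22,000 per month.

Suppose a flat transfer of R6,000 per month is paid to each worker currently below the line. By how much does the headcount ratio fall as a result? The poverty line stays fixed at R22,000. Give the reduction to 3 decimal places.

0.100

Before: below the line — R4,000, R6,000, R8,000, R9,000, R14,000, R18,000; headcount ratio = 0.60000.
After the R6,000 transfer: below the line — R10,000, R12,000, R14,000, R15,000, R20,000; headcount ratio = 0.50000.
Reduction = 0.60000 − 0.50000 = 0.100.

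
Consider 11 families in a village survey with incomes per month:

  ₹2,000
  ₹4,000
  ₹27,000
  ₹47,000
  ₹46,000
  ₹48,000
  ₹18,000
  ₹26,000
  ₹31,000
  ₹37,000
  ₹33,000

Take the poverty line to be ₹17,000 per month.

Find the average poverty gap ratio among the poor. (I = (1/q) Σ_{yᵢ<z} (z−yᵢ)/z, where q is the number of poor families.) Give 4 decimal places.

Poor units: ₹2,000, ₹4,000 (q = 2 of N = 11).
Relative gaps: 0.8824, 0.7647; sum = 1.647059.
The income-gap ratio divides by q (the poor only): 1.647059 / 2 = 0.8235.

0.8235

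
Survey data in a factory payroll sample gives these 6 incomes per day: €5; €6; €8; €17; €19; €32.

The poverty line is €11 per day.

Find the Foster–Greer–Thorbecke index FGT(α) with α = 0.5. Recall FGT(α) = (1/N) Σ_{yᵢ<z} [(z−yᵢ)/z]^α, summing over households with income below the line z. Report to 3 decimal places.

0.322

Poor units: €5, €6, €8 (q = 3 of N = 6).
Normalized shortfalls: (11−5)/11 = 0.5455; (11−6)/11 = 0.4545; (11−8)/11 = 0.2727.
Raised to α = 0.5: 0.73855; 0.67420; 0.52223.
Sum = 1.934982; FGT(0.5) = 1.934982 / 6 = 0.322.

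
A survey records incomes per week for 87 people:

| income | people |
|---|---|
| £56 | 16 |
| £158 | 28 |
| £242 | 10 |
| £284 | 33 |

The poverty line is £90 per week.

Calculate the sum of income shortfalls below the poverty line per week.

£544

Incomes under z: 16×£56 (q = 16 of N = 87).
Individual gaps: 16×(90−56) = 544.
Aggregate gap = £544.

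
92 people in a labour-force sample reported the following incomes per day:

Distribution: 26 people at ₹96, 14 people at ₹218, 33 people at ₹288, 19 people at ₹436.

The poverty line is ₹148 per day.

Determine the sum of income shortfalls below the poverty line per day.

₹1,352

Incomes under z: 26×₹96 (q = 26 of N = 92).
Individual gaps: 26×(148−96) = 1352.
Aggregate gap = ₹1,352.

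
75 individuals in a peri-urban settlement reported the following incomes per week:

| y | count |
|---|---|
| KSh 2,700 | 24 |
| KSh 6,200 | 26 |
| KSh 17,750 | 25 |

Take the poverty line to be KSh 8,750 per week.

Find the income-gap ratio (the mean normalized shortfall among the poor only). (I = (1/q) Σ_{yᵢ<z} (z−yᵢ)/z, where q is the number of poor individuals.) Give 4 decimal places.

Incomes under z: 24×KSh 2,700, 26×KSh 6,200 (q = 50 of N = 75).
Relative gaps: 0.6914 (×24), 0.2914 (×26); sum = 24.171429.
I averages over the q = 50 poor units only: 24.171429 / 50 = 0.4834.

0.4834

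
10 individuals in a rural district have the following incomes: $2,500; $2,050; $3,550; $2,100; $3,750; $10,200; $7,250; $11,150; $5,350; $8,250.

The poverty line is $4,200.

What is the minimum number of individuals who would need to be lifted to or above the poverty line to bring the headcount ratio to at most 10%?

5 of the 10 individuals are poor, so H = 5/10 = 0.500.
A headcount ratio of at most 10% allows at most ⌊0.10 × 10⌋ = 1 poor individuals.
So at least 5 − 1 = 4 must be lifted.

4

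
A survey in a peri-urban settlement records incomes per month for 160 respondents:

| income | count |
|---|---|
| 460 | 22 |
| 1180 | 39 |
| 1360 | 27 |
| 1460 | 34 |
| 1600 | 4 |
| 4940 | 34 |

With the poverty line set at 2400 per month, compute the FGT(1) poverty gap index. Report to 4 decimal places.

0.3997

Incomes under z: 22×460, 39×1180, 27×1360, 34×1460, 4×1600 (q = 126 of N = 160).
Gap ratios (z−y)/z: (2400−460)/2400 = 0.8083 (×22); (2400−1180)/2400 = 0.5083 (×39); (2400−1360)/2400 = 0.4333 (×27); (2400−1460)/2400 = 0.3917 (×34); (2400−1600)/2400 = 0.3333 (×4).
Σ = 63.958333. Dividing by the full population N = 160 gives P₁ = 0.3997.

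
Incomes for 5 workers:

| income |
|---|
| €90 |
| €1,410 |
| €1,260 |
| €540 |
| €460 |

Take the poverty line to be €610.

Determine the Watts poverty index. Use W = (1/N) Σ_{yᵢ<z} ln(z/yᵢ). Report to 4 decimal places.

0.4636

Incomes under z: €90, €460, €540 (q = 3 of N = 5).
Log shortfalls: ln(610/90) = 1.9136; ln(610/460) = 0.2822; ln(610/540) = 0.1219.
W = 2.317772 / 5 = 0.4636.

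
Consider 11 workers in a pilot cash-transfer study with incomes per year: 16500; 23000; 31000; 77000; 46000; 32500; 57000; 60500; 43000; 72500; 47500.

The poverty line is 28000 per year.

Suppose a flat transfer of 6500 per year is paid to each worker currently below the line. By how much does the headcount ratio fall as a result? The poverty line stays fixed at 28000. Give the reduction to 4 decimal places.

0.0909

Before: below the line — 16500, 23000; headcount ratio = 0.181818.
After the 6500 transfer: below the line — 23000; headcount ratio = 0.090909.
Reduction = 0.181818 − 0.090909 = 0.0909.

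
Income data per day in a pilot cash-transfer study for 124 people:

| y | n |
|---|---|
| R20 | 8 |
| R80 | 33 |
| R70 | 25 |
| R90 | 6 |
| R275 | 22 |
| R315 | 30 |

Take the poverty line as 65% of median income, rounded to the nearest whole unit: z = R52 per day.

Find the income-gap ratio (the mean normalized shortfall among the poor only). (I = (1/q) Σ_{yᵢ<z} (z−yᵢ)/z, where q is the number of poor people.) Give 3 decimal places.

0.615

Below the line: 8×R20 (q = 8 of N = 124).
Relative gaps: 0.6154 (×8); sum = 4.923077.
The income-gap ratio divides by q (the poor only): 4.923077 / 8 = 0.615.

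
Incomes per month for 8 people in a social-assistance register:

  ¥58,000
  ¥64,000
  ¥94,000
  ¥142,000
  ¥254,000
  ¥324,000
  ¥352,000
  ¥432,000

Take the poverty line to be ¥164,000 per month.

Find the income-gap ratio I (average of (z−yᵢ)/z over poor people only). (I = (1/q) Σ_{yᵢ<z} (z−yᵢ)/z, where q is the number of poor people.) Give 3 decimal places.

Below the line: ¥58,000, ¥64,000, ¥94,000, ¥142,000 (q = 4 of N = 8).
Relative gaps: 0.6463, 0.6098, 0.4268, 0.1341; sum = 1.817073.
I averages over the q = 4 poor units only: 1.817073 / 4 = 0.454.

0.454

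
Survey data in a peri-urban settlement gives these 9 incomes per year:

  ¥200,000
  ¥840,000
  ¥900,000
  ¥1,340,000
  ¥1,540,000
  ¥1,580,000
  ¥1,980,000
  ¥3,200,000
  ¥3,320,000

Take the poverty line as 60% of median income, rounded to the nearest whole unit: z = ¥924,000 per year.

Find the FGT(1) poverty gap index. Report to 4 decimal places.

Below the line: ¥200,000, ¥840,000, ¥900,000 (q = 3 of N = 9).
Relative gaps: (924000−200000)/924000 = 0.7835; (924000−840000)/924000 = 0.0909; (924000−900000)/924000 = 0.0260.
Sum of shortfalls = 0.900433; P₁ averages over all N: 0.900433 / 9 = 0.1000.

0.1000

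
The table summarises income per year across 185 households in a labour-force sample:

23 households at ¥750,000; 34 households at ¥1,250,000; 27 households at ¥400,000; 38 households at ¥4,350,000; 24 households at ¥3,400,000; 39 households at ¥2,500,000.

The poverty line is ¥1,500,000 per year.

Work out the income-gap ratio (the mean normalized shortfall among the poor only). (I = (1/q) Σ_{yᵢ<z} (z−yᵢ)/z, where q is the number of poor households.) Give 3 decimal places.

0.440

Incomes under z: 27×¥400,000, 23×¥750,000, 34×¥1,250,000 (q = 84 of N = 185).
Shortfall ratios (z−y)/z: 0.7333 (×27), 0.5000 (×23), 0.1667 (×34); sum = 36.966667.
The income-gap ratio divides by q (the poor only): 36.966667 / 84 = 0.440.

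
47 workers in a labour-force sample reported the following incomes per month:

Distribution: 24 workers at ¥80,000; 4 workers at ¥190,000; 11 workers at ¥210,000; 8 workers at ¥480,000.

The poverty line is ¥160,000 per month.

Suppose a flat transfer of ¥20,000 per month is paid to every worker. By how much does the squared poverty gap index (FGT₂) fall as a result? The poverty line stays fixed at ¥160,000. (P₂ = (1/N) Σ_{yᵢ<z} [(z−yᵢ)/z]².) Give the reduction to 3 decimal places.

0.056

Before: below the line — 24×¥80,000; squared poverty gap index (FGT₂) = 0.12766.
After the ¥20,000 transfer: below the line — 24×¥100,000; squared poverty gap index (FGT₂) = 0.07181.
Reduction = 0.12766 − 0.07181 = 0.056.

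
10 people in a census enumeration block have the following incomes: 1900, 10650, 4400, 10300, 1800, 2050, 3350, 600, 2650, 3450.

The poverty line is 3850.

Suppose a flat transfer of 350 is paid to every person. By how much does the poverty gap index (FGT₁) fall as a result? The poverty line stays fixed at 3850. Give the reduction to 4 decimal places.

Before: below the line — 600, 1800, 1900, 2050, 2650, 3350, 3450; poverty gap index (FGT₁) = 0.289610.
After the 350 transfer: below the line — 950, 2150, 2250, 2400, 3000, 3700, 3800; poverty gap index (FGT₁) = 0.225974.
Reduction = 0.289610 − 0.225974 = 0.0636.

0.0636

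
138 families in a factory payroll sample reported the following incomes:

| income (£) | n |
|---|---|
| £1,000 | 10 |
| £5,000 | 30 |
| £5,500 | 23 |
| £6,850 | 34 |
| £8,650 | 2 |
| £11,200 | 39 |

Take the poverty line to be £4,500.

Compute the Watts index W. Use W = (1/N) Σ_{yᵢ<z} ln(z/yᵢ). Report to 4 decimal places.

0.1090

Below z: 10×£1,000 (q = 10 of N = 138).
Log gaps: ln(4500/1000) = 1.5041 (×10).
W = 15.040774 / 138 = 0.1090.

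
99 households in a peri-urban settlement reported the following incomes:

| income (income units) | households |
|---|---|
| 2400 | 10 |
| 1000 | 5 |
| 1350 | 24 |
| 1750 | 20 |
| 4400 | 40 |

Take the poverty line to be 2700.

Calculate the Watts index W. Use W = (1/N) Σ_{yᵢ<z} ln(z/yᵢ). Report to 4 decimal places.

0.3177

Below z: 5×1000, 24×1350, 20×1750, 10×2400 (q = 59 of N = 99).
ln(z/y) terms: ln(2700/1000) = 0.9933 (×5); ln(2700/1350) = 0.6931 (×24); ln(2700/1750) = 0.4336 (×20); ln(2700/2400) = 0.1178 (×10).
W = 31.452341 / 99 = 0.3177.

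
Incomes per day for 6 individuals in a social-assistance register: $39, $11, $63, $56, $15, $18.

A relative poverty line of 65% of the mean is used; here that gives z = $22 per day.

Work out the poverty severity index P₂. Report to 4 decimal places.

Poor units: $11, $15, $18 (q = 3 of N = 6).
Shortfall ratios: (22−11)/22 = 0.5000; (22−15)/22 = 0.3182; (22−18)/22 = 0.1818.
Squared: 0.2500; 0.1012; 0.0331.
Sum = 0.384298; P₂ = 0.384298 / 6 = 0.0640.

0.0640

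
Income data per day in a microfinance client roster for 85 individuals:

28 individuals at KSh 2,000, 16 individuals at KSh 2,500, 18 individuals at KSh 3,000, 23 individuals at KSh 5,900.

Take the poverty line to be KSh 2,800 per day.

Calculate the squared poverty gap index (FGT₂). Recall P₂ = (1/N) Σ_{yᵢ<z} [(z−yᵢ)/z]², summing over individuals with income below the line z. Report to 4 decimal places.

0.0291

Below z: 28×KSh 2,000, 16×KSh 2,500 (q = 44 of N = 85).
Shortfall ratios: (2800−2000)/2800 = 0.2857 (×28); (2800−2500)/2800 = 0.1071 (×16).
Squared: 0.0816 (×28); 0.0115 (×16).
Sum = 2.469388; P₂ = 2.469388 / 85 = 0.0291.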